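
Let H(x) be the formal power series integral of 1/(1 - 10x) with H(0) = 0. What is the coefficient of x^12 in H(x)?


1/(1 - 10x) = sum_{k>=0} 10^k x^k. Integrating termwise with H(0) = 0:
H(x) = sum_{k>=0} 10^k x^(k+1) / (k+1) = sum_{m>=1} 10^(m-1) x^m / m.
For m = 12: 10^11/12 = 100000000000/12 = 25000000000/3.

25000000000/3


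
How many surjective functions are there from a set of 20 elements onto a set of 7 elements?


By inclusion-exclusion on which target elements are missed, the number of surjections from an n-set onto a k-set is
surj(n, k) = sum_{j=0}^{k} (-1)^j C(k, j) (k - j)^n.
Equivalently surj(n, k) = k! * S(n, k), where S(n, k) is the Stirling number of the second kind.
For n = 20, k = 7:
S(20, 7) = 11143554045652, so
surj = 7! * 11143554045652 = 5040 * 11143554045652 = 56163512390086080.

56163512390086080


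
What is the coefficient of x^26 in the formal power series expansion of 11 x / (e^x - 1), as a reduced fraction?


The exponential generating function for Bernoulli numbers is
x / (e^x - 1) = sum_{k>=0} B_k x^k / k!.
So the coefficient of x^26 in 11 x / (e^x - 1) is 11 B_26 / 26!.
Computing: B_26 = 8553103/6, 26! = 403291461126605635584000000, giving
11 * 8553103/6 / 403291461126605635584000000 = 657931/16921320047270166528000000.

657931/16921320047270166528000000


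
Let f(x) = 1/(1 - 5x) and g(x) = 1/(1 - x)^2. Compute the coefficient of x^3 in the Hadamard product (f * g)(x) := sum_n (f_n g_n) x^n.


f has coefficients f_k = 5^k. For g = 1/(1 - x)^2 the coefficient is g_k = C(k + 1, 1) = k + 1. The Hadamard coefficient is (f * g)_k = 5^k * (k + 1).
For k = 3: 5^3 * 4 = 125 * 4 = 500.

500


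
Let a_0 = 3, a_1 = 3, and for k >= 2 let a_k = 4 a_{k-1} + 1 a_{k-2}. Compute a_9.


Iterating the recurrence forward:
a_0 = 3
a_1 = 3
a_2 = 4*3 + 1*3 = 15
a_3 = 4*15 + 1*3 = 63
a_4 = 4*63 + 1*15 = 267
a_5 = 4*267 + 1*63 = 1131
a_6 = 4*1131 + 1*267 = 4791
a_7 = 4*4791 + 1*1131 = 20295
a_8 = 4*20295 + 1*4791 = 85971
a_9 = 4*85971 + 1*20295 = 364179
So a_9 = 364179.

364179


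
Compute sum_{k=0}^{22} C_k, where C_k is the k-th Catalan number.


C_0 through C_22: 1, 1, 2, 5, 14, 42, 132, 429, 1430, 4862, 16796, 58786, 208012, 742900, 2674440, 9694845, 35357670, 129644790, 477638700, 1767263190, 6564120420, 24466267020, 91482563640
Sum = 1 + 1 + 2 + 5 + 14 + 42 + 132 + 429 + 1430 + 4862 + 16796 + 58786 + 208012 + 742900 + 2674440 + 9694845 + 35357670 + 129644790 + 477638700 + 1767263190 + 6564120420 + 24466267020 + 91482563640
= 124936258127

124936258127


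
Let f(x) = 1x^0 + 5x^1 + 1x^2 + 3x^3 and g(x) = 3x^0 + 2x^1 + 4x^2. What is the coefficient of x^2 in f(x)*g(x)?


Cauchy product at x^2:
1*4 + 5*2 + 1*3
= 17

17


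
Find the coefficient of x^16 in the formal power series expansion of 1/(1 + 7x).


Write 1/(1 + c x) = 1/(1 - (-c) x) and apply the geometric-series identity
1/(1 - y) = sum_{k>=0} y^k to get 1/(1 + c x) = sum_{k>=0} (-c)^k x^k.
So the coefficient of x^k is (-c)^k = (-1)^k * c^k.
Here c = 7 and k = 16:
(-7)^16 = 1 * 33232930569601 = 33232930569601

33232930569601


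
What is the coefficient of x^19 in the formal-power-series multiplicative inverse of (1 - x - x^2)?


Let the inverse be f(x) = sum_{k>=0} a_k x^k. From f(x) * (1 - x - x^2) = 1 and matching coefficients:
 x^0: a_0 = 1.
 x^1: a_1 - a_0 = 0, so a_1 = 1.
 x^k (k >= 2): a_k - a_{k-1} - a_{k-2} = 0, i.e. a_k = a_{k-1} + a_{k-2}.
This is the Fibonacci-type recurrence shifted so that a_0 = a_1 = 1.
Iterating: a_0=1, a_1=1, a_2=2, a_3=3, a_4=5, a_5=8, a_6=13, a_7=21, a_8=34, a_9=55, ...
a_19 = 6765.

6765


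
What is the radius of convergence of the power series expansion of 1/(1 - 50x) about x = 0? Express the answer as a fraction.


Expanding 1/(1 - 50x) = sum_{k>=0} 50^k x^k, the series converges when |50x| < 1, i.e., |x| < 1/50.
So the radius of convergence is 1/50 = 1/50.

1/50


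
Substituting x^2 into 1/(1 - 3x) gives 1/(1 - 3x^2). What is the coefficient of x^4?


The coefficient of x^(2m) in 1/(1 - 3x^2) is 3^m.
With n = 4 = 2*2, the coefficient is 3^2 = 9.

9


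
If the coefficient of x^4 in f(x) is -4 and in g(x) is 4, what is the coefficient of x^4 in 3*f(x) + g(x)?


Scalar multiplication scales coefficients: 3 * -4 = -12.
Then add the g coefficient: -12 + 4
= -8

-8


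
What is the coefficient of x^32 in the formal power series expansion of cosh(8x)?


The Maclaurin series is cosh(t) = sum_{m>=0} t^(2m) / (2m)!, so substituting t = 8x, only even powers of x are nonzero, with coefficient of x^(2m) equal to 8^(2m) / (2m)!.
For x^32 the coefficient is 8^32/32! = 79228162514264337593543950336/263130836933693530167218012160000000 = 36893488147419103232/122529844256906551386796875.

36893488147419103232/122529844256906551386796875


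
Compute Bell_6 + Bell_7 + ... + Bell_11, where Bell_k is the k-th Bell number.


Recall Bell_k counts set partitions of a k-set (with Bell_0 = 1 by convention).
Bell_6 through Bell_11: 203, 877, 4140, 21147, 115975, 678570
Sum = 203 + 877 + 4140 + 21147 + 115975 + 678570 = 820912.

820912


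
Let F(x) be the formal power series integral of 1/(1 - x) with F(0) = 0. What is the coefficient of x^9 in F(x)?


1/(1 - x) = sum_{k>=0} x^k. Integrating termwise and using F(0) = 0 gives
F(x) = sum_{k>=0} x^(k+1) / (k+1) = sum_{m>=1} x^m / m = -ln(1 - x).
So the coefficient of x^9 is 1/9 = 1/9.

1/9


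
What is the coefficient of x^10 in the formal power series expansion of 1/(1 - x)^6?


The expansion 1/(1 - x)^r = sum_{k>=0} C(k + r - 1, r - 1) x^k follows from the multiset / negative-binomial theorem (or from repeated differentiation of the geometric series).
For r = 6 and k = 10:
C(15, 5) = 1307674368000 / (120 * 3628800) = 3003.

3003


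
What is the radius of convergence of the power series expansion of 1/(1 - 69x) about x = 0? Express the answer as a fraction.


Expanding 1/(1 - 69x) = sum_{k>=0} 69^k x^k, the series converges when |69x| < 1, i.e., |x| < 1/69.
So the radius of convergence is 1/69 = 1/69.

1/69


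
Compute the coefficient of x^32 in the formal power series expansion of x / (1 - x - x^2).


Let f(x) = sum_{k>=0} a_k x^k. Multiplying f(x) * (1 - x - x^2) = x and matching coefficients gives a_0 = 0, a_1 = 1, and a_k = a_{k-1} + a_{k-2} for k >= 2. These are the Fibonacci numbers F_k.
Iterating from F_0 = 0, F_1 = 1:
F_0=0, F_1=1, F_2=1, F_3=2, F_4=3, F_5=5, F_6=8, F_7=13, F_8=21, F_9=34, ...
F_32 = 2178309.

2178309


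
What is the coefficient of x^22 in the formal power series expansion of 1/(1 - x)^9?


The negative binomial / multiset identity is
1/(1 - x)^r = sum_{k>=0} C(k + r - 1, r - 1) x^k.
Here r = 9 and k = 22, so the coefficient is
C(22 + 8, 8) = C(30, 8)
= 5852925

5852925


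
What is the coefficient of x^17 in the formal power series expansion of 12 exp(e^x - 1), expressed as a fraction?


exp(e^x - 1) is the exponential generating function for the Bell numbers Bell_k: exp(e^x - 1) = sum_{k>=0} Bell_k x^k / k!.
So the coefficient of x^17 in 12 exp(e^x - 1) is 12 Bell_17 / 17!.
Computing: Bell_17 = 82864869804 and 17! = 355687428096000, giving
12 * 82864869804/355687428096000 = 255755771/91483392000.

255755771/91483392000


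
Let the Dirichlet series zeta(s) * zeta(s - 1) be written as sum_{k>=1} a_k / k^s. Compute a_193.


Convolution gives a_k = sum_{d | k} d * 1 = sum_{d | k} d = sigma(k), the sum of positive divisors of k.
For k = 193, the divisors are 1, 193, so
sigma(193) = 1 + 193 = 194.

194


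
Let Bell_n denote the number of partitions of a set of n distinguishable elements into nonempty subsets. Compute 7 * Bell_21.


Bell_21 can be computed from the Bell triangle or from Dobinski's identity Bell_n = (1/e) * sum_{k>=0} k^n / k!.
Computing Bell_21 = 474869816156751.
Then 7 * 474869816156751 = 3324088713097257.

3324088713097257


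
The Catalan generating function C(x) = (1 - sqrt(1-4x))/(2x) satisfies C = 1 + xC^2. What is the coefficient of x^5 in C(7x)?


Substituting x -> 7x scales the n-th coefficient by 7^n, so [x^5] C(7x) = 7^5 * C_5.
C_5 = C(2*5, 5)/(6) = 252/6 = 42.
So 7^5 * 42 = 16807 * 42 = 705894.

705894


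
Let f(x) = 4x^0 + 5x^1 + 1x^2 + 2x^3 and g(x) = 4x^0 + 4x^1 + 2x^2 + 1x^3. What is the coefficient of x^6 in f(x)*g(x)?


Cauchy product at x^6:
2*1
= 2

2


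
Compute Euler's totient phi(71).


phi(n) counts integers in [1, n] coprime to n. Using the multiplicative formula phi(n) = n * prod_{p | n} (1 - 1/p):
71 = 71, so
phi(71) = 71 * (1 - 1/71) = 70.

70


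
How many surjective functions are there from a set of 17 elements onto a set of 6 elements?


By inclusion-exclusion on which target elements are missed, the number of surjections from an n-set onto a k-set is
surj(n, k) = sum_{j=0}^{k} (-1)^j C(k, j) (k - j)^n.
Equivalently surj(n, k) = k! * S(n, k), where S(n, k) is the Stirling number of the second kind.
For n = 17, k = 6:
S(17, 6) = 17505749898, so
surj = 6! * 17505749898 = 720 * 17505749898 = 12604139926560.

12604139926560


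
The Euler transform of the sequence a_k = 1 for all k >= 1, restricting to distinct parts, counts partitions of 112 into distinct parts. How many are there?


Partitions of 112 into distinct parts can be computed via generating function.
Product (1+x)(1+x^2)(1+x^3)...
The coefficient of x^112 = 1177438

1177438


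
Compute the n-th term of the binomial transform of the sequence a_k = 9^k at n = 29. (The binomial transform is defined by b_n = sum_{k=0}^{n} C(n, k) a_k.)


With a_k = 9^k, b_n = sum_{k=0}^{n} C(n, k) 9^k = (1 + 9)^n by the binomial theorem.
For n = 29: (1 + 9)^29 = 10^29 = 100000000000000000000000000000.

100000000000000000000000000000


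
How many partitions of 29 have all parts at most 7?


Using the generating function (1-x)^(-1)(1-x^2)^(-1)...(1-x^7)^(-1),
the coefficient of x^29 counts these restricted partitions.
Result = 1579

1579


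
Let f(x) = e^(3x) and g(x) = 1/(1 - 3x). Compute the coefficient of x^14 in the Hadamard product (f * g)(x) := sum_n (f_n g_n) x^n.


Expanding: f_k = 3^k/k! (from e^(3x)) and g_k = 3^k (from 1/(1 - 3x)). So the Hadamard coefficient (f * g)_k = 3^k 3^k / k! = (9)^k / k!.
For k = 14: 9^14/14! = 22876792454961/87178291200 = 94143178827/358758400.

94143178827/358758400


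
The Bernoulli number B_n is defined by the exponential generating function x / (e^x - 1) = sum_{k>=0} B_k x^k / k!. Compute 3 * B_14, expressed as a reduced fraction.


Bernoulli numbers can also be computed recursively via B_0 = 1 and sum_{j=0}^{m} C(m+1, j) B_j = 0 for m >= 1. Odd-index Bernoulli numbers vanish for k >= 3.
Computing B_14 = 7/6, so 3 * B_14 = 3 * 7/6 = 7/2.

7/2


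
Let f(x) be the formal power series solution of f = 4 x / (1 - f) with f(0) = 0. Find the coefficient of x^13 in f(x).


Apply Lagrange inversion: f = 4 x * phi(f) with phi(t) = 1/(1 - t), so
[x^n] f = 4^n * (1/n) [t^(n-1)] phi(t)^n = 4^n * (1/n) [t^(n-1)] (1 - t)^(-n) = 4^n * (1/n) C(2n - 2, n - 1) = 4^n * C_{n-1}.
For n = 13: C_12 = C(24, 12) / 13 = 2704156/13 = 208012.
With the 4^13 = 67108864 factor, the coefficient is 67108864 * 208012 = 13959449018368.

13959449018368


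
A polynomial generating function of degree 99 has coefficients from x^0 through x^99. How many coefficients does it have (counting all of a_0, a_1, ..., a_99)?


A polynomial of degree 99 takes the form a_0 + a_1 x + ... + a_99 x^99.
The number of coefficients is 99 + 1 = 100.

100


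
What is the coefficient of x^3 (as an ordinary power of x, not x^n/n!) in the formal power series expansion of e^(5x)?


The exponential series is e^y = sum_{k>=0} y^k / k!. Substituting y = 5x gives
e^(5x) = sum_{k>=0} 5^k x^k / k!.
So the coefficient of x^n is a^n/n! with a = 5, n = 3:
5^3 / 3! = 125/6 = 125/6

125/6


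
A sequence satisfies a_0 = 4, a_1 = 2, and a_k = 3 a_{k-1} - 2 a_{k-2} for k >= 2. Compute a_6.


The characteristic equation is t^2 - 3 t + 2 = 0, with roots r_1 = 2 and r_2 = 1 (so c_1 = r_1 + r_2, c_2 = -r_1 r_2 as required).
One can use the closed form a_n = A r_1^n + B r_2^n, but direct iteration is more reliable:
a_0 = 4, a_1 = 2, a_2 = -2, a_3 = -10, a_4 = -26, a_5 = -58, a_6 = -122.
So a_6 = -122.

-122


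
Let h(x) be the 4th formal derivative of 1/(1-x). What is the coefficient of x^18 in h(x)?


Differentiating 4 times: d^4/dx^4 [1/(1-x)] = 4!/(1-x)^5.
The expansion 1/(1-x)^5 = sum_{k>=0} C(k+4, 4) x^k, so the coefficient of x^n in 4!/(1-x)^5 is 4! * C(n+4, 4).
For n = 18: 24 * C(22, 4) = 24 * 7315 = 175560

175560


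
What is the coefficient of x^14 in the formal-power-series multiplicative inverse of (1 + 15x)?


The inverse is 1/(1 + 15x). Apply the geometric identity 1/(1 - y) = sum_{k>=0} y^k with y = -15x:
1/(1 + 15x) = sum_{k>=0} (-15)^k x^k.
So the coefficient of x^14 is (-15)^14 = 29192926025390625.

29192926025390625


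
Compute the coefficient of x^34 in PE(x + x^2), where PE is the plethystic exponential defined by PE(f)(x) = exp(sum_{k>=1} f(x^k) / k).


With f(x) = x + x^2, the exponent is sum_{k>=1} (x^k + x^(2k)) / k = -ln(1 - x) - ln(1 - x^2). Exponentiating:
PE(x + x^2) = 1 / ((1 - x)(1 - x^2)).
This is the generating function for partitions of n into parts of size 1 or 2. The number of 2's can be any j in 0..17, and the rest are 1's, so
[x^34] = floor(34/2) + 1 = 18.

18


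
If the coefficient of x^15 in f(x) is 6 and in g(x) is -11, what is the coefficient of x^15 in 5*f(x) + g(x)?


Scalar multiplication scales coefficients: 5 * 6 = 30.
Then add the g coefficient: 30 + -11
= 19

19


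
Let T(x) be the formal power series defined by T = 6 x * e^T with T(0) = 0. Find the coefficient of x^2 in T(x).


Apply the Lagrange inversion formula: if T = 6 x * phi(T) with phi(t) = e^t, then
[x^n] T = 6^n * (1/n) [t^(n-1)] phi(t)^n = 6^n * (1/n) [t^(n-1)] e^(n t) = 6^n * (1/n) * n^(n-1) / (n-1)! = 6^n * n^(n-1) / n!.
When c = 1 this is the Cayley count of rooted labeled trees on n vertices, divided by n!.
For n = 2: 6^2 * 2^1 / 2! = 36 * 2/2 = 36.

36


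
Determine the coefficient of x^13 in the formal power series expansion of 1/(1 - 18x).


The geometric series identity gives 1/(1 - c x) = sum_{k>=0} c^k x^k, so the coefficient of x^k is c^k.
Here c = 18 and k = 13.
Computing: 18^13 = 20822964865671168

20822964865671168


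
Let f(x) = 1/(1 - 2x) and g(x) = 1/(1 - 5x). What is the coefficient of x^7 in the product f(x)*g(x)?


The coefficient of x^n in f*g is the Cauchy product: sum_{k=0}^{n} a^k * b^(n-k).
With a=2, b=5, n=7:
sum_{k=0}^{7} 2^k * 5^(7-k)
= 130123

130123


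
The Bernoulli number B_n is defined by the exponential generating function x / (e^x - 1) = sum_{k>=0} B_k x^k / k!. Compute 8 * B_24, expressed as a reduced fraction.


Bernoulli numbers can also be computed recursively via B_0 = 1 and sum_{j=0}^{m} C(m+1, j) B_j = 0 for m >= 1. Odd-index Bernoulli numbers vanish for k >= 3.
Computing B_24 = -236364091/2730, so 8 * B_24 = 8 * -236364091/2730 = -945456364/1365.

-945456364/1365


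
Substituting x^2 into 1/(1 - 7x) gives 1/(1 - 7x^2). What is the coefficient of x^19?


Since 1/(1 - 7x^2) only has even powers of x,
the coefficient of x^19 (odd) is 0.

0


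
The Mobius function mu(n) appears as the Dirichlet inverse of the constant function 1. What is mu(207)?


207 has a squared prime factor, so mu(207) = 0.
Factorization reveals a repeated prime.

0


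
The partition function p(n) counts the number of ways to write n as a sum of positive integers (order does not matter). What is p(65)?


Using the generating function prod_{k>=1} 1/(1-x^k), we compute p(65).
By dynamic programming over parts 1 through 65:
p(65) = 2012558

2012558


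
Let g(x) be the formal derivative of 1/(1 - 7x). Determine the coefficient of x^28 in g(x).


Differentiate termwise: d/dx sum_{k>=0} 7^k x^k = sum_{k>=1} k 7^k x^(k-1) = sum_{j>=0} (j+1) 7^(j+1) x^j.
Equivalently, d/dx [1/(1 - 7x)] = 7/(1 - 7x)^2.
For j = 28: 29 * 7^29 = 29 * 3219905755813179726837607 = 93377266918582212078290603.

93377266918582212078290603


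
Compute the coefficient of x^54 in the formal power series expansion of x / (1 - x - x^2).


Let f(x) = sum_{k>=0} a_k x^k. Multiplying f(x) * (1 - x - x^2) = x and matching coefficients gives a_0 = 0, a_1 = 1, and a_k = a_{k-1} + a_{k-2} for k >= 2. These are the Fibonacci numbers F_k.
Iterating from F_0 = 0, F_1 = 1:
F_0=0, F_1=1, F_2=1, F_3=2, F_4=3, F_5=5, F_6=8, F_7=13, F_8=21, F_9=34, ...
F_54 = 86267571272.

86267571272


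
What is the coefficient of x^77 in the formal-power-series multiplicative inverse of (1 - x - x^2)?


Let the inverse be f(x) = sum_{k>=0} a_k x^k. From f(x) * (1 - x - x^2) = 1 and matching coefficients:
 x^0: a_0 = 1.
 x^1: a_1 - a_0 = 0, so a_1 = 1.
 x^k (k >= 2): a_k - a_{k-1} - a_{k-2} = 0, i.e. a_k = a_{k-1} + a_{k-2}.
This is the Fibonacci-type recurrence shifted so that a_0 = a_1 = 1.
Iterating: a_0=1, a_1=1, a_2=2, a_3=3, a_4=5, a_5=8, a_6=13, a_7=21, a_8=34, a_9=55, ...
a_77 = 8944394323791464.

8944394323791464


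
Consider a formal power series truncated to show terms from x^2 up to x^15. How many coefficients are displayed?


From x^2 to x^15 inclusive, the count is 15 - 2 + 1 = 14.

14


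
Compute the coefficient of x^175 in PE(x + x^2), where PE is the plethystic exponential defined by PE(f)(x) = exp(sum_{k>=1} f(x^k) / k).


With f(x) = x + x^2, the exponent is sum_{k>=1} (x^k + x^(2k)) / k = -ln(1 - x) - ln(1 - x^2). Exponentiating:
PE(x + x^2) = 1 / ((1 - x)(1 - x^2)).
This is the generating function for partitions of n into parts of size 1 or 2. The number of 2's can be any j in 0..87, and the rest are 1's, so
[x^175] = floor(175/2) + 1 = 88.

88


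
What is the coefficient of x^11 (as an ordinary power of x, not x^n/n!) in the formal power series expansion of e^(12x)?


The exponential series is e^y = sum_{k>=0} y^k / k!. Substituting y = 12x gives
e^(12x) = sum_{k>=0} 12^k x^k / k!.
So the coefficient of x^n is a^n/n! with a = 12, n = 11:
12^11 / 11! = 743008370688/39916800 = 35831808/1925

35831808/1925


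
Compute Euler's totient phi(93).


phi(n) counts integers in [1, n] coprime to n. Using the multiplicative formula phi(n) = n * prod_{p | n} (1 - 1/p):
93 = 3 * 31, so
phi(93) = 93 * (1 - 1/3) * (1 - 1/31) = 60.

60


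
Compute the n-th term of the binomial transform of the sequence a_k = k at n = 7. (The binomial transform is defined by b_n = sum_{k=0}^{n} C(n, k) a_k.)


With a_k = k, b_n = sum_{k=0}^{n} C(n, k) k. Using k * C(n, k) = n * C(n-1, k-1) gives b_n = n * sum_{k>=1} C(n-1, k-1) = n * 2^(n-1).
For n = 7: 7 * 2^6 = 7 * 64 = 448.

448


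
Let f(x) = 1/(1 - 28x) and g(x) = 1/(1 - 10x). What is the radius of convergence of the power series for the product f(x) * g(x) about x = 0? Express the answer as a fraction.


The radius of 1/(1 - 28x) is 1/28 (nearest singularity at x = 1/28), and the radius of 1/(1 - 10x) is 1/10.
The product f(x)*g(x) = 1/((1 - 28x)(1 - 10x)) has singularities at both 1/28 and 1/10, so its radius of convergence is the distance to the nearest one:
min(1/28, 1/10) = 1/28.

1/28


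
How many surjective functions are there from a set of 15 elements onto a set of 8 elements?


By inclusion-exclusion on which target elements are missed, the number of surjections from an n-set onto a k-set is
surj(n, k) = sum_{j=0}^{k} (-1)^j C(k, j) (k - j)^n.
Equivalently surj(n, k) = k! * S(n, k), where S(n, k) is the Stirling number of the second kind.
For n = 15, k = 8:
S(15, 8) = 216627840, so
surj = 8! * 216627840 = 40320 * 216627840 = 8734434508800.

8734434508800


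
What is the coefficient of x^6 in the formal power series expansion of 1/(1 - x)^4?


The expansion 1/(1 - x)^r = sum_{k>=0} C(k + r - 1, r - 1) x^k follows from the multiset / negative-binomial theorem (or from repeated differentiation of the geometric series).
For r = 4 and k = 6:
C(9, 3) = 362880 / (6 * 720) = 84.

84


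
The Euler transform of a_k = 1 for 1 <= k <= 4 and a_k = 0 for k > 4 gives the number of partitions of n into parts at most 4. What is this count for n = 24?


Partitions of 24 into parts at most 4:
Using generating function (1-x)^(-1)(1-x^2)^(-1)...(1-x^4)^(-1),
the coefficient of x^24 = 169

169


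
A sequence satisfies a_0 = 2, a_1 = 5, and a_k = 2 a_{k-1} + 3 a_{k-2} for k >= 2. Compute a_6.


The characteristic equation is t^2 - 2 t - 3 = 0, with roots r_1 = 3 and r_2 = -1 (so c_1 = r_1 + r_2, c_2 = -r_1 r_2 as required).
One can use the closed form a_n = A r_1^n + B r_2^n, but direct iteration is more reliable:
a_0 = 2, a_1 = 5, a_2 = 16, a_3 = 47, a_4 = 142, a_5 = 425, a_6 = 1276.
So a_6 = 1276.

1276


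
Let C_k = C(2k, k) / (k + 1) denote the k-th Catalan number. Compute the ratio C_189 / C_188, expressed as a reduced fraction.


Using C_k = (2k)! / (k! (k+1)!), the ratio C_{k+1}/C_k simplifies to
C_{k+1}/C_k = [(2k+2)! / ((k+1)! (k+2)!)] * [k! (k+1)! / (2k)!]
 = (2k+2)(2k+1) / ((k+1)(k+2)) = 2(2k+1) / (k+2).
For k = 188: 2(2*188 + 1) / (188 + 2) = 754/190 = 377/95.

377/95


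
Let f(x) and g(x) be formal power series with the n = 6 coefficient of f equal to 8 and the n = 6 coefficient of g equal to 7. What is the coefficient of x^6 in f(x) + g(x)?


Addition of formal power series is termwise.
The coefficient of x^6 in f + g = 8 + 7
= 15

15


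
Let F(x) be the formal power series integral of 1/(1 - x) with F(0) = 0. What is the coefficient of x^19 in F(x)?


1/(1 - x) = sum_{k>=0} x^k. Integrating termwise and using F(0) = 0 gives
F(x) = sum_{k>=0} x^(k+1) / (k+1) = sum_{m>=1} x^m / m = -ln(1 - x).
So the coefficient of x^19 is 1/19 = 1/19.

1/19


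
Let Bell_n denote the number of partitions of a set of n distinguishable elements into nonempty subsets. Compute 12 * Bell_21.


Bell_21 can be computed from the Bell triangle or from Dobinski's identity Bell_n = (1/e) * sum_{k>=0} k^n / k!.
Computing Bell_21 = 474869816156751.
Then 12 * 474869816156751 = 5698437793881012.

5698437793881012


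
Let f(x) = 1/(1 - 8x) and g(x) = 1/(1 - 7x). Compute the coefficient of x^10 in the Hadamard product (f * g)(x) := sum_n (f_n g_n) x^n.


f has coefficients f_k = 8^k and g has coefficients g_k = 7^k, so the Hadamard product has coefficient (f*g)_k = 8^k * 7^k = 56^k.
For k = 10: 56^10 = 303305489096114176.

303305489096114176


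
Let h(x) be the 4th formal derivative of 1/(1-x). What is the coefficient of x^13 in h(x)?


Differentiating 4 times: d^4/dx^4 [1/(1-x)] = 4!/(1-x)^5.
The expansion 1/(1-x)^5 = sum_{k>=0} C(k+4, 4) x^k, so the coefficient of x^n in 4!/(1-x)^5 is 4! * C(n+4, 4).
For n = 13: 24 * C(17, 4) = 24 * 2380 = 57120

57120


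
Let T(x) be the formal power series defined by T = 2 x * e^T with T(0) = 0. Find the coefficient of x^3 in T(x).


Apply the Lagrange inversion formula: if T = 2 x * phi(T) with phi(t) = e^t, then
[x^n] T = 2^n * (1/n) [t^(n-1)] phi(t)^n = 2^n * (1/n) [t^(n-1)] e^(n t) = 2^n * (1/n) * n^(n-1) / (n-1)! = 2^n * n^(n-1) / n!.
When c = 1 this is the Cayley count of rooted labeled trees on n vertices, divided by n!.
For n = 3: 2^3 * 3^2 / 3! = 8 * 9/6 = 12.

12


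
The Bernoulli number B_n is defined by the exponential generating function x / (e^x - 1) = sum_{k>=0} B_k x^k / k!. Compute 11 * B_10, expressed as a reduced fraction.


Bernoulli numbers can also be computed recursively via B_0 = 1 and sum_{j=0}^{m} C(m+1, j) B_j = 0 for m >= 1. Odd-index Bernoulli numbers vanish for k >= 3.
Computing B_10 = 5/66, so 11 * B_10 = 11 * 5/66 = 5/6.

5/6


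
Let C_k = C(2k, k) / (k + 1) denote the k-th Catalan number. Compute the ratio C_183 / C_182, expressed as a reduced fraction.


Using C_k = (2k)! / (k! (k+1)!), the ratio C_{k+1}/C_k simplifies to
C_{k+1}/C_k = [(2k+2)! / ((k+1)! (k+2)!)] * [k! (k+1)! / (2k)!]
 = (2k+2)(2k+1) / ((k+1)(k+2)) = 2(2k+1) / (k+2).
For k = 182: 2(2*182 + 1) / (182 + 2) = 730/184 = 365/92.

365/92


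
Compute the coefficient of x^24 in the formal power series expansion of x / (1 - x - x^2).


Let f(x) = sum_{k>=0} a_k x^k. Multiplying f(x) * (1 - x - x^2) = x and matching coefficients gives a_0 = 0, a_1 = 1, and a_k = a_{k-1} + a_{k-2} for k >= 2. These are the Fibonacci numbers F_k.
Iterating from F_0 = 0, F_1 = 1:
F_0=0, F_1=1, F_2=1, F_3=2, F_4=3, F_5=5, F_6=8, F_7=13, F_8=21, F_9=34, ...
F_24 = 46368.

46368


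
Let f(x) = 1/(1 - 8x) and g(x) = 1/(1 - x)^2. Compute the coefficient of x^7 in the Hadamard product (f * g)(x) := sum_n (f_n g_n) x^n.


f has coefficients f_k = 8^k. For g = 1/(1 - x)^2 the coefficient is g_k = C(k + 1, 1) = k + 1. The Hadamard coefficient is (f * g)_k = 8^k * (k + 1).
For k = 7: 8^7 * 8 = 2097152 * 8 = 16777216.

16777216


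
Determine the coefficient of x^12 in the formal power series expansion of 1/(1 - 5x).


The geometric series identity gives 1/(1 - c x) = sum_{k>=0} c^k x^k, so the coefficient of x^k is c^k.
Here c = 5 and k = 12.
Computing: 5^12 = 244140625

244140625


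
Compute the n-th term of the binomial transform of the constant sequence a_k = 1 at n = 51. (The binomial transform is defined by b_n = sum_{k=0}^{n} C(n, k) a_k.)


With a_k = 1 for all k, b_n = sum_{k=0}^{n} C(n, k) = 2^n by the binomial theorem.
For n = 51: 2^51 = 2251799813685248.

2251799813685248


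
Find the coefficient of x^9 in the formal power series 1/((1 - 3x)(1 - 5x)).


By partial fractions or Cauchy convolution:
The coefficient equals sum_{k=0}^{9} 3^k * 5^(9-k).
= 4853288

4853288


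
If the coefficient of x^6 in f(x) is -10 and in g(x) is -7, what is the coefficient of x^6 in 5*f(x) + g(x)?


Scalar multiplication scales coefficients: 5 * -10 = -50.
Then add the g coefficient: -50 + -7
= -57

-57


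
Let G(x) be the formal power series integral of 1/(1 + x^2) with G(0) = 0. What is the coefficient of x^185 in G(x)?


1/(1 + x^2) = sum_{j>=0} (-1)^j x^(2j). Integrating termwise with G(0) = 0:
G(x) = sum_{j>=0} (-1)^j x^(2j+1) / (2j+1) = arctan(x).
Only odd powers are nonzero. For x^185 write 185 = 2*92 + 1, giving
(-1)^92 / 185 = 1/185 = 1/185.

1/185


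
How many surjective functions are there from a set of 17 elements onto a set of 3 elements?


By inclusion-exclusion on which target elements are missed, the number of surjections from an n-set onto a k-set is
surj(n, k) = sum_{j=0}^{k} (-1)^j C(k, j) (k - j)^n.
Equivalently surj(n, k) = k! * S(n, k), where S(n, k) is the Stirling number of the second kind.
For n = 17, k = 3:
S(17, 3) = 21457825, so
surj = 3! * 21457825 = 6 * 21457825 = 128746950.

128746950


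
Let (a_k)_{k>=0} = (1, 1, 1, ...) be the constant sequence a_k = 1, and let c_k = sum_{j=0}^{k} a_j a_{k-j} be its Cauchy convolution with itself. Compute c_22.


Since a_j = 1 for all j >= 0, the convolution sum becomes
c_k = sum_{j=0}^{k} 1 * 1 = 1 * (k + 1).
Equivalently, the generating function of (a_k) is 1/(1 - x) and its square is 1/(1 - x)^2 = sum_{k>=0} 1(k + 1) x^k.
For k = 22: 1 * 23 = 23.

23


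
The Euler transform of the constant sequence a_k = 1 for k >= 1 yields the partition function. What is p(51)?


The Euler transform converts the sequence a_k = 1 into the number of integer partitions.
Using the recurrence or dynamic programming:
p(51) = 239943

239943


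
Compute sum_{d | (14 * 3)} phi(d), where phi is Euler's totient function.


First, 14 * 3 = 42. One classical identity is sum_{d | n} phi(d) = n (each k in [1, n] has a unique gcd with n, and among the k's with gcd(k, n) = n/d there are phi(d) of them). So the sum equals 42. We also verify directly:
Divisors of 42: 1, 2, 3, 6, 7, 14, 21, 42.
phi values: 1, 1, 2, 2, 6, 6, 12, 12.
Sum = 42.

42


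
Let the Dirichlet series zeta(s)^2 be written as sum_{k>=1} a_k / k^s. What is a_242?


The Dirichlet convolution of the constant function 1 with itself gives (1 * 1)(k) = sum_{d | k} 1 = d(k), the number of positive divisors of k.
Since zeta(s) = sum_{k>=1} 1/k^s, we have zeta(s)^2 = sum_{k>=1} d(k)/k^s, so a_k = d(k).
For k = 242: the divisors are 1, 2, 11, 22, 121, 242.
Count = 6.

6


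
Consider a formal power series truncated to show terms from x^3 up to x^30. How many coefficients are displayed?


From x^3 to x^30 inclusive, the count is 30 - 3 + 1 = 28.

28


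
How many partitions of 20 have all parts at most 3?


Using the generating function (1-x)^(-1)(1-x^2)^(-1)(1-x^3)^(-1),
the coefficient of x^20 counts these restricted partitions.
Result = 44

44


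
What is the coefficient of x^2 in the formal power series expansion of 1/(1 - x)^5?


The expansion 1/(1 - x)^r = sum_{k>=0} C(k + r - 1, r - 1) x^k follows from the multiset / negative-binomial theorem (or from repeated differentiation of the geometric series).
For r = 5 and k = 2:
C(6, 4) = 720 / (24 * 2) = 15.

15


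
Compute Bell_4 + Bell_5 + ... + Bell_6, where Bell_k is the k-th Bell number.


Recall Bell_k counts set partitions of a k-set (with Bell_0 = 1 by convention).
Bell_4 through Bell_6: 15, 52, 203
Sum = 15 + 52 + 203 = 270.

270


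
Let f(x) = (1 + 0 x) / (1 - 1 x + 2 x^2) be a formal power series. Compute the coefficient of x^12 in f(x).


Write f(x) = sum_{k>=0} a_k x^k. Multiplying both sides by 1 - 1 x + 2 x^2 gives
(1 - 1 x + 2 x^2) sum_{k>=0} a_k x^k = 1 + 0 x.
Matching coefficients:
 x^0: a_0 = 1
 x^1: a_1 - 1 a_0 = 0  =>  a_1 = 1*1 + 0 = 1
 x^k (k >= 2): a_k = 1 a_{k-1} - 2 a_{k-2}.
Iterating: a_2 = -1, a_3 = -3, a_4 = -1, a_5 = 5, a_6 = 7, a_7 = -3, a_8 = -17, a_9 = -11, a_10 = 23, a_11 = 45, a_12 = -1.
So the coefficient of x^12 is -1.

-1


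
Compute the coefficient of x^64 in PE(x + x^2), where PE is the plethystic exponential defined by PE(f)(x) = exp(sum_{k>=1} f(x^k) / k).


With f(x) = x + x^2, the exponent is sum_{k>=1} (x^k + x^(2k)) / k = -ln(1 - x) - ln(1 - x^2). Exponentiating:
PE(x + x^2) = 1 / ((1 - x)(1 - x^2)).
This is the generating function for partitions of n into parts of size 1 or 2. The number of 2's can be any j in 0..32, and the rest are 1's, so
[x^64] = floor(64/2) + 1 = 33.

33


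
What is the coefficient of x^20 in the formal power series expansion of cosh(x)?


The Maclaurin series is cosh(t) = sum_{m>=0} t^(2m) / (2m)!, so substituting t = x, only even powers of x are nonzero, with coefficient of x^(2m) equal to 1 / (2m)!.
For x^20 the coefficient is 1/20! = 1/2432902008176640000 = 1/2432902008176640000.

1/2432902008176640000


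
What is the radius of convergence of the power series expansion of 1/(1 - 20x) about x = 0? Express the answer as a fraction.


Expanding 1/(1 - 20x) = sum_{k>=0} 20^k x^k, the series converges when |20x| < 1, i.e., |x| < 1/20.
So the radius of convergence is 1/20 = 1/20.

1/20


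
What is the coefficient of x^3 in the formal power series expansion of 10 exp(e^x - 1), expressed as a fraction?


exp(e^x - 1) is the exponential generating function for the Bell numbers Bell_k: exp(e^x - 1) = sum_{k>=0} Bell_k x^k / k!.
So the coefficient of x^3 in 10 exp(e^x - 1) is 10 Bell_3 / 3!.
Computing: Bell_3 = 5 and 3! = 6, giving
10 * 5/6 = 25/3.

25/3


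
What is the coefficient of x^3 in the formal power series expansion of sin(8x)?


The Maclaurin series is sin(t) = sum_{k>=0} (-1)^k t^(2k+1) / (2k+1)!, so substituting t = 8x, only odd powers of x are nonzero, with coefficient of x^(2k+1) equal to (-1)^k 8^(2k+1) / (2k+1)!.
Write 3 = 2*1 + 1, giving the coefficient (-1)^1 * 8^3 / 3! = -512/6 = -256/3.

-256/3


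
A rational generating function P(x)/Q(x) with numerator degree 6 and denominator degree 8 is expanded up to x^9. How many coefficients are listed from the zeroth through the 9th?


Expanding up to x^9 gives the coefficients for x^0, x^1, ..., x^9.
That is 9 + 1 = 10 coefficients in total.

10


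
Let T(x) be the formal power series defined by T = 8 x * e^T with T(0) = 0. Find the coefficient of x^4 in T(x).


Apply the Lagrange inversion formula: if T = 8 x * phi(T) with phi(t) = e^t, then
[x^n] T = 8^n * (1/n) [t^(n-1)] phi(t)^n = 8^n * (1/n) [t^(n-1)] e^(n t) = 8^n * (1/n) * n^(n-1) / (n-1)! = 8^n * n^(n-1) / n!.
When c = 1 this is the Cayley count of rooted labeled trees on n vertices, divided by n!.
For n = 4: 8^4 * 4^3 / 4! = 4096 * 64/24 = 32768/3.

32768/3


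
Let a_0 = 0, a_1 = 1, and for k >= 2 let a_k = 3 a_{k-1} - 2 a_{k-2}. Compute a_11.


Iterating the recurrence forward:
a_0 = 0
a_1 = 1
a_2 = 3*1 - 2*0 = 3
a_3 = 3*3 - 2*1 = 7
a_4 = 3*7 - 2*3 = 15
a_5 = 3*15 - 2*7 = 31
a_6 = 3*31 - 2*15 = 63
a_7 = 3*63 - 2*31 = 127
a_8 = 3*127 - 2*63 = 255
a_9 = 3*255 - 2*127 = 511
a_10 = 3*511 - 2*255 = 1023
a_11 = 3*1023 - 2*511 = 2047
So a_11 = 2047.

2047


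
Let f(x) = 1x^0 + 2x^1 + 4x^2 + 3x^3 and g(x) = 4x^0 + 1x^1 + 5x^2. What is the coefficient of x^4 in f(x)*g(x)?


Cauchy product at x^4:
4*5 + 3*1
= 23

23


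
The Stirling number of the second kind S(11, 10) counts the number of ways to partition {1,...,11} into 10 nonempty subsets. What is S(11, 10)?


Using the explicit formula S(n,k) = (1/k!) sum_{j=0}^{k} (-1)^(k-j) C(k,j) j^n:
S(11, 10) = 55
Equivalently, S(n,k) is n! times the coefficient of x^n in the EGF (e^x - 1)^k / k!.

55


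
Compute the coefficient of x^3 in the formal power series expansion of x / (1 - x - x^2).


Let f(x) = sum_{k>=0} a_k x^k. Multiplying f(x) * (1 - x - x^2) = x and matching coefficients gives a_0 = 0, a_1 = 1, and a_k = a_{k-1} + a_{k-2} for k >= 2. These are the Fibonacci numbers F_k.
Iterating from F_0 = 0, F_1 = 1:
F_0=0, F_1=1, F_2=1, F_3=2
F_3 = 2.

2


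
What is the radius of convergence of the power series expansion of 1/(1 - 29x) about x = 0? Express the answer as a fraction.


Expanding 1/(1 - 29x) = sum_{k>=0} 29^k x^k, the series converges when |29x| < 1, i.e., |x| < 1/29.
So the radius of convergence is 1/29 = 1/29.

1/29


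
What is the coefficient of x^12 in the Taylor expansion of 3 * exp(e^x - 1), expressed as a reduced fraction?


exp(e^x - 1) = sum_{k>=0} Bell_k x^k / k!, where Bell_k is the k-th Bell number.
So the coefficient of x^12 is 3 * Bell_12 / 12!.
Computing: Bell_12 = 4213597 and 12! = 479001600, giving
3 * 4213597/479001600 = 4213597/159667200.

4213597/159667200


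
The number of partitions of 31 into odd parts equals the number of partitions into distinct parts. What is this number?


Computing partitions of 31 into odd parts (1, 3, 5, ...):
Using the generating function prod_{k>=0} 1/(1-x^(2k+1)),
the count is 340

340


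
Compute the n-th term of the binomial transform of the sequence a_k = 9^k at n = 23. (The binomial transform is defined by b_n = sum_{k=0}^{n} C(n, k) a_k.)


With a_k = 9^k, b_n = sum_{k=0}^{n} C(n, k) 9^k = (1 + 9)^n by the binomial theorem.
For n = 23: (1 + 9)^23 = 10^23 = 100000000000000000000000.

100000000000000000000000


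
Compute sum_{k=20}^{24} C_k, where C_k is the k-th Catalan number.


C_20 through C_24: 6564120420, 24466267020, 91482563640, 343059613650, 1289904147324
Sum = 6564120420 + 24466267020 + 91482563640 + 343059613650 + 1289904147324
= 1755476712054

1755476712054


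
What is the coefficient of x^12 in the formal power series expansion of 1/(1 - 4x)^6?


The general identity 1/(1 - c x)^r = sum_{k>=0} c^k C(k + r - 1, r - 1) x^k follows by substituting y = c x into 1/(1 - y)^r = sum_{k>=0} C(k + r - 1, r - 1) y^k.
For c = 4, r = 6, k = 12:
4^12 * C(17, 5) = 16777216 * 6188 = 103817412608.

103817412608


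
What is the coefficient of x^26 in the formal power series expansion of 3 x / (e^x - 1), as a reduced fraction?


The exponential generating function for Bernoulli numbers is
x / (e^x - 1) = sum_{k>=0} B_k x^k / k!.
So the coefficient of x^26 in 3 x / (e^x - 1) is 3 B_26 / 26!.
Computing: B_26 = 8553103/6, 26! = 403291461126605635584000000, giving
3 * 8553103/6 / 403291461126605635584000000 = 657931/62044840173323943936000000.

657931/62044840173323943936000000


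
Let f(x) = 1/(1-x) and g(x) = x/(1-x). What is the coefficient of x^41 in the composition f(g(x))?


First simplify the composition: f(g(x)) = 1/(1 - x/(1-x)) = (1-x)/((1-x) - x) = (1-x)/(1-2x).
Now extract the coefficient. Write (1-x)/(1-2x) = 1/(1-2x) - x/(1-2x).
The coefficient of x^n in 1/(1-2x) is 2^n, and in x/(1-2x) is 2^(n-1) (for n >= 1).
So the coefficient of x^41 is 2^41 - 2^40 = 2199023255552 - 1099511627776 = 1099511627776.

1099511627776


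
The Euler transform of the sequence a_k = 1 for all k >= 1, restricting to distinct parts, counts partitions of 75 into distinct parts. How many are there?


Partitions of 75 into distinct parts can be computed via generating function.
Product (1+x)(1+x^2)(1+x^3)...
The coefficient of x^75 = 48446

48446


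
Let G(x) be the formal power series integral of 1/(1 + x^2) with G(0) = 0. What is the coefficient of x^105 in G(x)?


1/(1 + x^2) = sum_{j>=0} (-1)^j x^(2j). Integrating termwise with G(0) = 0:
G(x) = sum_{j>=0} (-1)^j x^(2j+1) / (2j+1) = arctan(x).
Only odd powers are nonzero. For x^105 write 105 = 2*52 + 1, giving
(-1)^52 / 105 = 1/105 = 1/105.

1/105


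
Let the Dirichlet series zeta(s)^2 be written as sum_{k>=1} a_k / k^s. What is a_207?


The Dirichlet convolution of the constant function 1 with itself gives (1 * 1)(k) = sum_{d | k} 1 = d(k), the number of positive divisors of k.
Since zeta(s) = sum_{k>=1} 1/k^s, we have zeta(s)^2 = sum_{k>=1} d(k)/k^s, so a_k = d(k).
For k = 207: the divisors are 1, 3, 9, 23, 69, 207.
Count = 6.

6


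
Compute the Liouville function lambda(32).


The Liouville function is lambda(k) = (-1)^Omega(k), where Omega(k) counts the prime factors of k with multiplicity.
Factoring: 32 = 2 * 2 * 2 * 2 * 2, so Omega(32) = 5.
lambda(32) = (-1)^5 = -1.

-1


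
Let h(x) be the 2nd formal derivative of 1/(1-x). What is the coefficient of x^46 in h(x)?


Differentiating 2 times: d^2/dx^2 [1/(1-x)] = 2!/(1-x)^3.
The expansion 1/(1-x)^3 = sum_{k>=0} C(k+2, 2) x^k, so the coefficient of x^n in 2!/(1-x)^3 is 2! * C(n+2, 2).
For n = 46: 2 * C(48, 2) = 2 * 1128 = 2256

2256


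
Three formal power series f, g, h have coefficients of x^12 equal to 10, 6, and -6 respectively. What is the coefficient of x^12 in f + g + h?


Series addition is componentwise:
10 + 6 + -6
= 10

10


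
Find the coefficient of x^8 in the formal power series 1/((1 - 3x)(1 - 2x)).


By partial fractions or Cauchy convolution:
The coefficient equals sum_{k=0}^{8} 3^k * 2^(8-k).
= 19171

19171


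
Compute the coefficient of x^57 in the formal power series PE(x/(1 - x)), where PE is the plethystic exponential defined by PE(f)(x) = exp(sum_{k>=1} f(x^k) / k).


For f(x) = x/(1 - x) we have
sum_{k>=1} f(x^k) / k = sum_{k>=1} (1/k) * x^k / (1 - x^k) = sum_{k, m >= 1} x^(k m) / k,
which after exponentiating simplifies to
PE(x/(1 - x)) = prod_{k>=1} 1 / (1 - x^k).
This is the generating function for the partition function p(n), so the coefficient of x^57 is p(57).
Computing p(57) by dynamic programming over parts 1, 2, ..., 57: p(57) = 614154.

614154


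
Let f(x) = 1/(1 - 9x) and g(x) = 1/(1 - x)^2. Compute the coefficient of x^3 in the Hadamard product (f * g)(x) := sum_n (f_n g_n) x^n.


f has coefficients f_k = 9^k. For g = 1/(1 - x)^2 the coefficient is g_k = C(k + 1, 1) = k + 1. The Hadamard coefficient is (f * g)_k = 9^k * (k + 1).
For k = 3: 9^3 * 4 = 729 * 4 = 2916.

2916


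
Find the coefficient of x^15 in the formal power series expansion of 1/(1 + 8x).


Write 1/(1 + c x) = 1/(1 - (-c) x) and apply the geometric-series identity
1/(1 - y) = sum_{k>=0} y^k to get 1/(1 + c x) = sum_{k>=0} (-c)^k x^k.
So the coefficient of x^k is (-c)^k = (-1)^k * c^k.
Here c = 8 and k = 15:
(-8)^15 = -1 * 35184372088832 = -35184372088832

-35184372088832


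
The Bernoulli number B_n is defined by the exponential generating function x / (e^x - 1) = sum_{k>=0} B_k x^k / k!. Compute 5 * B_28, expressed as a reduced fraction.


Bernoulli numbers can also be computed recursively via B_0 = 1 and sum_{j=0}^{m} C(m+1, j) B_j = 0 for m >= 1. Odd-index Bernoulli numbers vanish for k >= 3.
Computing B_28 = -23749461029/870, so 5 * B_28 = 5 * -23749461029/870 = -23749461029/174.

-23749461029/174
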